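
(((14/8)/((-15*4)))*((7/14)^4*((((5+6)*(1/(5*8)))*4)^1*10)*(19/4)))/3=-1463/46080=-0.03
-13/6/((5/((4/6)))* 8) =-13/360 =-0.04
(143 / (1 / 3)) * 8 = 3432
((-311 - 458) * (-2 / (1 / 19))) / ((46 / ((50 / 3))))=730550 / 69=10587.68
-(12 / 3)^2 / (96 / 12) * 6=-12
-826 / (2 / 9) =-3717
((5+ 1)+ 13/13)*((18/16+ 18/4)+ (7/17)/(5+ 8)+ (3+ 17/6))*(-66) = -4692611/884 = -5308.38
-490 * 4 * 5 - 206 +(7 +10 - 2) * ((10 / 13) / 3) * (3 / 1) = -129928 / 13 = -9994.46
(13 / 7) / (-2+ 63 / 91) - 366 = -43723 / 119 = -367.42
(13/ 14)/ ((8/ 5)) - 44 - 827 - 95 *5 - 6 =-151359/ 112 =-1351.42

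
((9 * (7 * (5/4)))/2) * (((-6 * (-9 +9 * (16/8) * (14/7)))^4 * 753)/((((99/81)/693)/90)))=1042080260753945700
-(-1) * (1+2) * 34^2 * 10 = 34680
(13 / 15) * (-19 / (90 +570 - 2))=-247 / 9870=-0.03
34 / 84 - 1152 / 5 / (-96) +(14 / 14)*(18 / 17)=13793 / 3570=3.86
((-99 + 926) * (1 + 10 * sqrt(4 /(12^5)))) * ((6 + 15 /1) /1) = 28945 * sqrt(3) /72 + 17367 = 18063.31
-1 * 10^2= -100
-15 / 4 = -3.75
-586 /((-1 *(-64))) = -293 /32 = -9.16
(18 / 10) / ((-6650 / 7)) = -9 / 4750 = -0.00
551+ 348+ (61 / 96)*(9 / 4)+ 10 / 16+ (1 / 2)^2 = 901.30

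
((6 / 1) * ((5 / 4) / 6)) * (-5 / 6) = -25 / 24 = -1.04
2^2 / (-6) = -2 / 3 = -0.67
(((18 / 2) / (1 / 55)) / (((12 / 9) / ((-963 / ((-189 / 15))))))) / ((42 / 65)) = 43912.31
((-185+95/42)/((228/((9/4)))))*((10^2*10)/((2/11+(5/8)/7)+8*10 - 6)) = -21106250/869269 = -24.28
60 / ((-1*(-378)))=0.16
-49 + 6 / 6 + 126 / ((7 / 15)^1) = 222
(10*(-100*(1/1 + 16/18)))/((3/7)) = -119000/27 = -4407.41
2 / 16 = 1 / 8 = 0.12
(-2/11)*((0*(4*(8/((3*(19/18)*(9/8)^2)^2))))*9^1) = 0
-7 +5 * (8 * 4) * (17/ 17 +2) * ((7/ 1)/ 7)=473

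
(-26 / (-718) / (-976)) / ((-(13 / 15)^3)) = 3375 / 59214896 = 0.00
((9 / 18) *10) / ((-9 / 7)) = -35 / 9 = -3.89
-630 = -630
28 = 28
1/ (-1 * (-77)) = 1/ 77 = 0.01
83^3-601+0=571186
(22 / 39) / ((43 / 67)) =1474 / 1677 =0.88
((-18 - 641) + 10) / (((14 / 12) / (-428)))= 1666632 / 7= 238090.29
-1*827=-827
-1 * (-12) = 12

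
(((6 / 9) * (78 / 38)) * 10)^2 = 67600 / 361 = 187.26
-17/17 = -1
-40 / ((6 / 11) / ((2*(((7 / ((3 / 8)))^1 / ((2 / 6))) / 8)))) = -3080 / 3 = -1026.67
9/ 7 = 1.29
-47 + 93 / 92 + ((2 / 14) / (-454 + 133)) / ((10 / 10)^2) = -9507149 / 206724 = -45.99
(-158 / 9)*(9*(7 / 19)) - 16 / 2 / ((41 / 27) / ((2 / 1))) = -68.75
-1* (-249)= 249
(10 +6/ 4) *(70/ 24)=33.54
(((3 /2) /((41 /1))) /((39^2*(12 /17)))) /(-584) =-17 /291350592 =-0.00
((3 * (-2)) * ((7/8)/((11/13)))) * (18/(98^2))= -351/30184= -0.01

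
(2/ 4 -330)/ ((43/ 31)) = -20429/ 86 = -237.55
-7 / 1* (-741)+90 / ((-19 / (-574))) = 150213 / 19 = 7905.95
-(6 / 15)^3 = -8 / 125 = -0.06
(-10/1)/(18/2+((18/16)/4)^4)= -2097152/1888749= -1.11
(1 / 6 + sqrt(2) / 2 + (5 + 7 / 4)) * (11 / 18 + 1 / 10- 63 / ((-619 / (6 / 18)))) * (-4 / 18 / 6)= -1722499 / 9025020- 20753 * sqrt(2) / 1504170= -0.21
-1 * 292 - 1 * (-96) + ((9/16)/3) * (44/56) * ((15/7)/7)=-2150801/10976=-195.95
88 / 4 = 22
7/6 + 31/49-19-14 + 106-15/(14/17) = 8318/147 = 56.59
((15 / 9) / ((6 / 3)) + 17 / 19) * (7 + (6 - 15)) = -197 / 57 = -3.46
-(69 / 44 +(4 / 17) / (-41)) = -47917 / 30668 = -1.56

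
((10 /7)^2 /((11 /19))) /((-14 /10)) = -9500 /3773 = -2.52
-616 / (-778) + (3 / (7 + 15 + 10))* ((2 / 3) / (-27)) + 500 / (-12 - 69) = -2713999 / 504144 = -5.38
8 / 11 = 0.73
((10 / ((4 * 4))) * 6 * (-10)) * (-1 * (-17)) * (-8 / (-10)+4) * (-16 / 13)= 48960 / 13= 3766.15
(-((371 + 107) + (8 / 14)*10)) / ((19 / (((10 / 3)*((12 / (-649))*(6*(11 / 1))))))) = 812640 / 7847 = 103.56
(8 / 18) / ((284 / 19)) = 19 / 639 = 0.03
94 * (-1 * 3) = -282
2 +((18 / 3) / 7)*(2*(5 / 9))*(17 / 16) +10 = 1093 / 84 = 13.01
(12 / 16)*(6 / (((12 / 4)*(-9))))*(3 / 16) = -1 / 32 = -0.03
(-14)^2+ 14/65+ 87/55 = 28285/143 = 197.80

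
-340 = -340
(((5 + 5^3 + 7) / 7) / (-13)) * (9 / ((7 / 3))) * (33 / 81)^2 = -0.96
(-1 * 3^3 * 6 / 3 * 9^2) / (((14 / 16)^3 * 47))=-2239488 / 16121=-138.92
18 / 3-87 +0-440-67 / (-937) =-488110 / 937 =-520.93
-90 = -90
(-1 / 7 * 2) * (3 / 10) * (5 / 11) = -3 / 77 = -0.04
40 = 40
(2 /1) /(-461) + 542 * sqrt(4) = 499722 /461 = 1084.00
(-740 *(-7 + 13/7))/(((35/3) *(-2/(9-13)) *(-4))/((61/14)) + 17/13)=-63376560/67403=-940.26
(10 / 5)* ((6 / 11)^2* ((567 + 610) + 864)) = 146952 / 121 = 1214.48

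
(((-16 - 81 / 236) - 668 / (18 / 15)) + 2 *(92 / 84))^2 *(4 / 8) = 8003133498361 / 49123872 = 162917.40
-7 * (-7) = 49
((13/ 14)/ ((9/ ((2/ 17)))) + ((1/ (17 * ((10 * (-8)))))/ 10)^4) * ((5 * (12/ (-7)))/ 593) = -26160742400000063/ 149106874183680000000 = -0.00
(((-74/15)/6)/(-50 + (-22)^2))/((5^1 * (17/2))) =-37/830025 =-0.00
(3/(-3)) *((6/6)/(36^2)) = -1/1296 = -0.00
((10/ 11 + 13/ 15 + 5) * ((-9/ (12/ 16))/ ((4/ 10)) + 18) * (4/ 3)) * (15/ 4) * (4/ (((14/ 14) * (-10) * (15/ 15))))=8944/ 55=162.62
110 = 110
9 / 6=3 / 2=1.50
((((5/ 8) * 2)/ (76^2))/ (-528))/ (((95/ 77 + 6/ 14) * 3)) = -35/ 425852928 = -0.00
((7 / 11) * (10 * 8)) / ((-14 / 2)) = -80 / 11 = -7.27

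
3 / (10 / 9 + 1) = 27 / 19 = 1.42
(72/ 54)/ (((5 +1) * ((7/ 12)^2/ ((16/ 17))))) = 512/ 833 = 0.61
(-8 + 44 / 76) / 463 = -141 / 8797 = -0.02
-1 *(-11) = 11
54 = 54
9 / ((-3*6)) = -1 / 2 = -0.50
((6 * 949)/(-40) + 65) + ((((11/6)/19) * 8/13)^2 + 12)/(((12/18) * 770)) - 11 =-88.33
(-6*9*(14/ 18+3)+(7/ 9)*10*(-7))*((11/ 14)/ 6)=-33.84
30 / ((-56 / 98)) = -105 / 2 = -52.50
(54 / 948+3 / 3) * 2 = 167 / 79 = 2.11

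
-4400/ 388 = -1100/ 97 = -11.34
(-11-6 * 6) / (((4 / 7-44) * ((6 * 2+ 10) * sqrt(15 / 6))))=329 * sqrt(10) / 33440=0.03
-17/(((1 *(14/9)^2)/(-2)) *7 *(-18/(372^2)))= -5293188/343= -15432.03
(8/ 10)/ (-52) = -1/ 65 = -0.02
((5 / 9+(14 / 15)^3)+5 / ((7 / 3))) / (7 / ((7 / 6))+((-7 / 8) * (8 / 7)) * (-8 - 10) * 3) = 41479 / 708750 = 0.06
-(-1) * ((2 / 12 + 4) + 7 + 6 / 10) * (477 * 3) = 168381 / 10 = 16838.10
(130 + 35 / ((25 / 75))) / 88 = 235 / 88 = 2.67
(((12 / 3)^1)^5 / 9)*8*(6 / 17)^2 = 32768 / 289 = 113.38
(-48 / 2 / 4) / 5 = -1.20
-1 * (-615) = 615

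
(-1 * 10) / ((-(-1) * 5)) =-2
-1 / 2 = -0.50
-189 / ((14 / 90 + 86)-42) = -4.28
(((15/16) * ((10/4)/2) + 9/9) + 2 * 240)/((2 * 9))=30859/1152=26.79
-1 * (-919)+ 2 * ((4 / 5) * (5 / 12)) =2759 / 3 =919.67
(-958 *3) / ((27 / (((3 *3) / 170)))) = -479 / 85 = -5.64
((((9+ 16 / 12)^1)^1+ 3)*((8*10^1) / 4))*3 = 800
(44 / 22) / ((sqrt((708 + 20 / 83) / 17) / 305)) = 305 * sqrt(5184014) / 7348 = 94.51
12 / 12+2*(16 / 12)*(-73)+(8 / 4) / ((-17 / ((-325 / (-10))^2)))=-32429 / 102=-317.93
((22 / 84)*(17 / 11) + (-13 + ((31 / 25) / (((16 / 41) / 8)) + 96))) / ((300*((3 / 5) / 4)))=2.42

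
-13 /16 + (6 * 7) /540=-529 /720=-0.73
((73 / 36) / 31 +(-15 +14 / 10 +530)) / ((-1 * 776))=-2881877 / 4330080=-0.67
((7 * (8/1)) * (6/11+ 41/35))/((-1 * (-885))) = 5288/48675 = 0.11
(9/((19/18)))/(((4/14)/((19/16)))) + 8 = 695/16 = 43.44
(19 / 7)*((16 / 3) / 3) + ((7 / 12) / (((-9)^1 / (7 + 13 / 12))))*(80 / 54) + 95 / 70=82766 / 15309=5.41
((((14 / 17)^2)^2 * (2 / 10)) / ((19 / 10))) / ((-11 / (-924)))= 6453888 / 1586899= 4.07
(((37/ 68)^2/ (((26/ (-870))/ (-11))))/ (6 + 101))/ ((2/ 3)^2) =58955985/ 25727936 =2.29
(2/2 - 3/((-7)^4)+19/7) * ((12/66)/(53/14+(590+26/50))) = 891500/784810411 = 0.00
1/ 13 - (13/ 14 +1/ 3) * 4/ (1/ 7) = -1375/ 39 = -35.26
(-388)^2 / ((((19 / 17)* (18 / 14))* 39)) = 2686.27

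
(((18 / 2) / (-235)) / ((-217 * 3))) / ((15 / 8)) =8 / 254975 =0.00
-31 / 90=-0.34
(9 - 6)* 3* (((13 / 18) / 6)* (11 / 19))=143 / 228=0.63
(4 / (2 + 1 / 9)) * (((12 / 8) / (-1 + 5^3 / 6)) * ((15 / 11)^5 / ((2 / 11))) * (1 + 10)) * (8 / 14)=492075000 / 21065737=23.36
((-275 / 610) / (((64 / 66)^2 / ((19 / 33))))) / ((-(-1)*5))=-6897 / 124928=-0.06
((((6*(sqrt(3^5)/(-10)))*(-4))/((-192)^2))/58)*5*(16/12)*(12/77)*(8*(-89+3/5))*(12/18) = -221*sqrt(3)/44660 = -0.01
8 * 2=16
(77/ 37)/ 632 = 77/ 23384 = 0.00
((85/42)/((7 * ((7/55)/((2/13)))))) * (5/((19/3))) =23375/84721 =0.28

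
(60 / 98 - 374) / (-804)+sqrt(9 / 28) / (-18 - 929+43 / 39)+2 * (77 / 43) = 1713428 / 423507 - 117 * sqrt(7) / 516460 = 4.05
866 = 866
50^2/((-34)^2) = 2.16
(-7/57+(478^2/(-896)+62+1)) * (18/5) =-7359243/10640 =-691.66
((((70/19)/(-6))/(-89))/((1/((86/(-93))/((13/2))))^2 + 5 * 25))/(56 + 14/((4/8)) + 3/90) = 0.00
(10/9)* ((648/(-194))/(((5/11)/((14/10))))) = -5544/485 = -11.43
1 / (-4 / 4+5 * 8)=1 / 39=0.03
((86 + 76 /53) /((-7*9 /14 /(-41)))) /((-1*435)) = -379988 /207495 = -1.83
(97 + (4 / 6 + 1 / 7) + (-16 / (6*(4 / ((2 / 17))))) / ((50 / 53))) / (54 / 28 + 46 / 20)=72684 / 3145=23.11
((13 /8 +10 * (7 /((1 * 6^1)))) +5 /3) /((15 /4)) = 359 /90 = 3.99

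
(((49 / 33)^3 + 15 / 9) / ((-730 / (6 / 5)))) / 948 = -44386 / 5181216975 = -0.00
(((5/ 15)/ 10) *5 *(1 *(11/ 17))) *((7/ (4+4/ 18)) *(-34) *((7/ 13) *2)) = -1617/ 247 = -6.55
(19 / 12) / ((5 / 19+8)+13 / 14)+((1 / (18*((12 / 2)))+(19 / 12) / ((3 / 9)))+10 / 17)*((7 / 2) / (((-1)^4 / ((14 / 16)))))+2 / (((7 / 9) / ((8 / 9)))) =1578252149 / 83795040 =18.83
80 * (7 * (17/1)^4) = 46771760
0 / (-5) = 0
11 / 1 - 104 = -93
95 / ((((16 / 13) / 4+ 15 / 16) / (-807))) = -61568.80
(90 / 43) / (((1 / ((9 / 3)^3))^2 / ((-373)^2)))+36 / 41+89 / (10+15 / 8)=35554549524866 / 167485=212284977.91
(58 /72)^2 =841 /1296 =0.65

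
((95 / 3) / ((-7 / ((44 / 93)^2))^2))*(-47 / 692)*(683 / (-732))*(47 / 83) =33576138537040 / 28895114131058259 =0.00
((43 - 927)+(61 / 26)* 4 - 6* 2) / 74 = -5763 / 481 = -11.98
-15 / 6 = -5 / 2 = -2.50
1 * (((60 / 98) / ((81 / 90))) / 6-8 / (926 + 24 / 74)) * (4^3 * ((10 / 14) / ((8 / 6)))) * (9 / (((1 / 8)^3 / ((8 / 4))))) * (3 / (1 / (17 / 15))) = 661433253888 / 5877991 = 112527.10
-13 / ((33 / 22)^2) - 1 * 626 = -5686 / 9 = -631.78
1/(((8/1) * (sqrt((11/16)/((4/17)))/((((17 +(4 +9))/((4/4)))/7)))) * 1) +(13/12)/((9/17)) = 30 * sqrt(187)/1309 +221/108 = 2.36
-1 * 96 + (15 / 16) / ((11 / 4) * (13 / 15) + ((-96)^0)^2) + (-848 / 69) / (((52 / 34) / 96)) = -210533045 / 242788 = -867.15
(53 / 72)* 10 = 265 / 36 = 7.36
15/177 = 5/59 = 0.08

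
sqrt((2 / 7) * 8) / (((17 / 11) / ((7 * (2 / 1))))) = 88 * sqrt(7) / 17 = 13.70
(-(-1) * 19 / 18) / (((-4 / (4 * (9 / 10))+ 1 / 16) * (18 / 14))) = -1064 / 1359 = -0.78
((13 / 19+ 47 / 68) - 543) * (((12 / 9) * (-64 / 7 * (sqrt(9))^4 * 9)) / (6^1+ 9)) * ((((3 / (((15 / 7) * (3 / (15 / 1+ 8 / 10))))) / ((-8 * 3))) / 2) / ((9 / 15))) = -663390492 / 8075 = -82153.62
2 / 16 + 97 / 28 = 3.59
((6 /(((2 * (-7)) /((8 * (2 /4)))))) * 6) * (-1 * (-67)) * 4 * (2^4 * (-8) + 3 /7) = 17231328 /49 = 351659.76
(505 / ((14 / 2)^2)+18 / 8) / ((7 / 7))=2461 / 196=12.56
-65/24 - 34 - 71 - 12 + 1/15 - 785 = -108557/120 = -904.64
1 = 1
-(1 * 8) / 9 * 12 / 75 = -32 / 225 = -0.14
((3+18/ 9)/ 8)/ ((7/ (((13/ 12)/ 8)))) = 65/ 5376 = 0.01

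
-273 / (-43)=273 / 43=6.35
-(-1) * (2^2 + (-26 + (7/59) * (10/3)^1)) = -3824/177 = -21.60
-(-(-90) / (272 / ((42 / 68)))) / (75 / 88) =-0.24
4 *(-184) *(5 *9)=-33120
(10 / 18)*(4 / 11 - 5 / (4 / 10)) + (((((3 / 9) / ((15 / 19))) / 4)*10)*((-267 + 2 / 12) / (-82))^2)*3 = 427990529 / 15976224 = 26.79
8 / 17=0.47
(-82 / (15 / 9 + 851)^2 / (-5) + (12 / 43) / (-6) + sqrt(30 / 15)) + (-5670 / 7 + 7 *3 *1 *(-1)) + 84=-525481188563 / 703411630 + sqrt(2)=-745.63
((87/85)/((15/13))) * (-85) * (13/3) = -4901/15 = -326.73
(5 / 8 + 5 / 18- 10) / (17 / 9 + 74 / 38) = -12445 / 5248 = -2.37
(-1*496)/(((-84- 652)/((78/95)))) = 0.55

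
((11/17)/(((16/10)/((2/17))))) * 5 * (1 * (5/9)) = 1375/10404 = 0.13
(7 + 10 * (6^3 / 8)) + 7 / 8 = 2223 / 8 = 277.88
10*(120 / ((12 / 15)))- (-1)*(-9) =1491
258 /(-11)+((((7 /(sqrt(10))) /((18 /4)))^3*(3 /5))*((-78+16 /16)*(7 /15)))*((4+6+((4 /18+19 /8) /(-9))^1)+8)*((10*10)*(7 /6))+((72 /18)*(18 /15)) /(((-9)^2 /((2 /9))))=-14852833303*sqrt(10) /8857350-313294 /13365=-5326.24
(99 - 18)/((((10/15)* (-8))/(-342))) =5194.12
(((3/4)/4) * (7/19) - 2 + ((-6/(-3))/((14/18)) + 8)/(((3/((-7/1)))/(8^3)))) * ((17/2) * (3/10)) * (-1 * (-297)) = -58163030937/6080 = -9566287.98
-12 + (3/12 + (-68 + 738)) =2633/4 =658.25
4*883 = 3532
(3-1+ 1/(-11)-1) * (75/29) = 750/319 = 2.35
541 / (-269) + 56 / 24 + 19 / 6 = 1877 / 538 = 3.49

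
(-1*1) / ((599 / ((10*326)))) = -3260 / 599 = -5.44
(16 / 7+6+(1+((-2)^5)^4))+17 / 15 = 110101574 / 105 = 1048586.42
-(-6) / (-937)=-6 / 937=-0.01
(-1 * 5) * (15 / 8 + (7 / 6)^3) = -935 / 54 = -17.31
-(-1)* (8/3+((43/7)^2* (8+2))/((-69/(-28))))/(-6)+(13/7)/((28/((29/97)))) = -102108745/3935484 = -25.95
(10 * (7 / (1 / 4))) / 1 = 280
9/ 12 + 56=227/ 4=56.75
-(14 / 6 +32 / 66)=-31 / 11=-2.82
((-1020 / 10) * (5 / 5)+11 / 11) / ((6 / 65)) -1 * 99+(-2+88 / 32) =-14309 / 12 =-1192.42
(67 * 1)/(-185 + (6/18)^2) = -603/1664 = -0.36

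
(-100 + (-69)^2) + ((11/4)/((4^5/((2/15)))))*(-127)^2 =143363339/30720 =4666.78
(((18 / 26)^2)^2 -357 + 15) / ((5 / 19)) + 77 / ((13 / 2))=-183773029 / 142805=-1286.88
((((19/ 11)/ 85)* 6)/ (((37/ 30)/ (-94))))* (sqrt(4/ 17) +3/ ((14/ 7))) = -96444/ 6919 - 128592* sqrt(17)/ 117623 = -18.45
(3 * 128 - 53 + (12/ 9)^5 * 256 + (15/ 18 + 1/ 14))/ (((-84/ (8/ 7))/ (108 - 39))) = -110380588/ 83349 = -1324.32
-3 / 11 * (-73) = 219 / 11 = 19.91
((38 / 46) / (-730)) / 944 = -19 / 15849760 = -0.00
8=8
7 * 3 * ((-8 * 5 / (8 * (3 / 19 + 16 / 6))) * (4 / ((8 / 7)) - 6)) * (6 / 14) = 12825 / 322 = 39.83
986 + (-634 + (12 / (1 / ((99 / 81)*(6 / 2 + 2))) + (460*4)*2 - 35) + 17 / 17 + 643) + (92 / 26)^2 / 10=11954009 / 2535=4715.59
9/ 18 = 1/ 2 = 0.50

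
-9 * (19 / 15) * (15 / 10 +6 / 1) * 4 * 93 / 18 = -1767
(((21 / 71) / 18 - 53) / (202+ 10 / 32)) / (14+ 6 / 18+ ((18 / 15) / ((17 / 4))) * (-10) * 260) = 3069656 / 8436719343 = 0.00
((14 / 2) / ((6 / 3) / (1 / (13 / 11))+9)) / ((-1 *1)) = -77 / 125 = -0.62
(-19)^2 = 361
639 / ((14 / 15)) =9585 / 14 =684.64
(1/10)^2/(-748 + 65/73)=-73/5453900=-0.00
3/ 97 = 0.03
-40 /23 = -1.74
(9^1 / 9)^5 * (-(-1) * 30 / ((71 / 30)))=900 / 71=12.68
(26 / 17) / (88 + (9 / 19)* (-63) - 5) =247 / 8585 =0.03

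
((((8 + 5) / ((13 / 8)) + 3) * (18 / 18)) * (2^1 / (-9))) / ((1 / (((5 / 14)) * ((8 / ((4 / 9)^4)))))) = -40095 / 224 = -179.00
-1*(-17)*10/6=85/3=28.33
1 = 1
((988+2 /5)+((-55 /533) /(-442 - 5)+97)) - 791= 350705747 /1191255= 294.40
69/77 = 0.90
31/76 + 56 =4287/76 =56.41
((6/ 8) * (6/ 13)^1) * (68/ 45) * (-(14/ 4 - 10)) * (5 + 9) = 238/ 5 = 47.60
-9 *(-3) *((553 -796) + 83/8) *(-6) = 150741/4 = 37685.25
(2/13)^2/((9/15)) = 20/507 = 0.04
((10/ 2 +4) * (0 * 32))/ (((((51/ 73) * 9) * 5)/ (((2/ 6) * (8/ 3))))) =0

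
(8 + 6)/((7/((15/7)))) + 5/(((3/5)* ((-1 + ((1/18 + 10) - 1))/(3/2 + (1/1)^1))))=1395/203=6.87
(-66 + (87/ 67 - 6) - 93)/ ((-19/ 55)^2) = -33178200/ 24187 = -1371.74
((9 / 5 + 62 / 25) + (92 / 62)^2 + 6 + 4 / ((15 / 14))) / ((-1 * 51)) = -1168711 / 3675825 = -0.32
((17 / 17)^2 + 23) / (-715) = -24 / 715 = -0.03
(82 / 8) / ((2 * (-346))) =-41 / 2768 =-0.01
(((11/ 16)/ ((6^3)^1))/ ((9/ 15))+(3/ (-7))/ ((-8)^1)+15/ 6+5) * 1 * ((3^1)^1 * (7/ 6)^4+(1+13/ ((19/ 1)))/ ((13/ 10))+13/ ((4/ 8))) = 1923142683463/ 7744149504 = 248.33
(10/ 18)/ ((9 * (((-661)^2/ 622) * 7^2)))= 3110/ 1734139449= 0.00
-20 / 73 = -0.27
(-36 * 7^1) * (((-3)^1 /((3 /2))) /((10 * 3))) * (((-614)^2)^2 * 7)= 83570078601408 /5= 16714015720281.60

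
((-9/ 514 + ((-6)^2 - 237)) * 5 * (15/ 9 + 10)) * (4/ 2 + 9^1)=-128986.24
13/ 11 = 1.18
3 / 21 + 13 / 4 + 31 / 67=7233 / 1876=3.86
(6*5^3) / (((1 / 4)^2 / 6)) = 72000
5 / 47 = 0.11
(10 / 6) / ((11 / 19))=95 / 33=2.88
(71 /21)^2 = 5041 /441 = 11.43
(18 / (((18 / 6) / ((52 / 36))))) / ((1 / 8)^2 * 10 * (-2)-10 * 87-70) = -416 / 45135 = -0.01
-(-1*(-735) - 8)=-727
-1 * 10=-10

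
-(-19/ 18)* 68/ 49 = 646/ 441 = 1.46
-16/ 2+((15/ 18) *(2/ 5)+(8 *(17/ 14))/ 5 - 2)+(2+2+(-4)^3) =-7111/ 105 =-67.72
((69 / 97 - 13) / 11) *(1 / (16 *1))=-149 / 2134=-0.07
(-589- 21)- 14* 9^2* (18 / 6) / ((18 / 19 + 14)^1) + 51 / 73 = -8675305 / 10366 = -836.90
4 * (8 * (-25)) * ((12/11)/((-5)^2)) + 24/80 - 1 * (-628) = 65273/110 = 593.39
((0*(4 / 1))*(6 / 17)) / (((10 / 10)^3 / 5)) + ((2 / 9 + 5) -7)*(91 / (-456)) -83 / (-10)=44399 / 5130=8.65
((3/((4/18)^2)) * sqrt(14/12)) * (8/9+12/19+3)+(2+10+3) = 15+6957 * sqrt(42)/152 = 311.62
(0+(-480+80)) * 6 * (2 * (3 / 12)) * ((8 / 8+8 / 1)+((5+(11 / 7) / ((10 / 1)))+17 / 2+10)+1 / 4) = -276420 / 7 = -39488.57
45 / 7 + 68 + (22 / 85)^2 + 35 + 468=29206838 / 50575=577.50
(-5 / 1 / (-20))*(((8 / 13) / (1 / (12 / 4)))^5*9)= 17915904 / 371293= 48.25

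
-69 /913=-0.08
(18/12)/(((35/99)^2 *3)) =4.00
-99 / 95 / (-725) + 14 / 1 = 964349 / 68875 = 14.00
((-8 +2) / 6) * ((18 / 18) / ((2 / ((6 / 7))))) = -3 / 7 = -0.43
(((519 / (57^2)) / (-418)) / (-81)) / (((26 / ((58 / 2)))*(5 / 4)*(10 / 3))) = 5017 / 3972389850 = 0.00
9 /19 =0.47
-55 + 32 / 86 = -2349 / 43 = -54.63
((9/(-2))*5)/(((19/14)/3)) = -945/19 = -49.74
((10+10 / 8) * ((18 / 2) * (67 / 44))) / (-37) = -27135 / 6512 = -4.17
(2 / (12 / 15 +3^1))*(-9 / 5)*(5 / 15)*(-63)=378 / 19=19.89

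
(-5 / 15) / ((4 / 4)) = -1 / 3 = -0.33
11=11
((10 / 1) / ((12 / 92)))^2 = 52900 / 9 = 5877.78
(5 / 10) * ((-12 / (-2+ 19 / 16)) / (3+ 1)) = 24 / 13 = 1.85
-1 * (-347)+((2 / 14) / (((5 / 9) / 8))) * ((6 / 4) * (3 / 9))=12181 / 35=348.03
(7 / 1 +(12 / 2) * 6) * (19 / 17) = 817 / 17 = 48.06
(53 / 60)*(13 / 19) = 0.60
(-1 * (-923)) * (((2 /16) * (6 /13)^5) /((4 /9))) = 155277 /28561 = 5.44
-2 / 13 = -0.15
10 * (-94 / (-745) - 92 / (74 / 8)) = -541364 / 5513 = -98.20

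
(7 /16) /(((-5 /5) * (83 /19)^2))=-2527 /110224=-0.02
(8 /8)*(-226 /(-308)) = 113 /154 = 0.73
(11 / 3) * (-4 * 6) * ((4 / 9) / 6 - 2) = 4576 / 27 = 169.48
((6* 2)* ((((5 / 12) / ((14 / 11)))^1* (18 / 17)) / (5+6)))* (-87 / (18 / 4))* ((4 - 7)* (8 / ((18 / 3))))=3480 / 119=29.24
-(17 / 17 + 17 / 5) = -22 / 5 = -4.40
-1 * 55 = -55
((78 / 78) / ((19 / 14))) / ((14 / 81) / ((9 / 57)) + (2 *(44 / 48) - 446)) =-6804 / 4091327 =-0.00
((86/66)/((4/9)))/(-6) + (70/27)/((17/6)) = 5741/13464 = 0.43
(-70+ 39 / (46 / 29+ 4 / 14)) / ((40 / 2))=-18683 / 7600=-2.46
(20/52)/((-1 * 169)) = -5/2197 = -0.00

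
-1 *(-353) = 353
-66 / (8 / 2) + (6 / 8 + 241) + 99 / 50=22723 / 100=227.23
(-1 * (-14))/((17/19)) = 266/17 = 15.65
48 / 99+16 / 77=160 / 231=0.69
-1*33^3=-35937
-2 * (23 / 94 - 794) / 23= 74613 / 1081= 69.02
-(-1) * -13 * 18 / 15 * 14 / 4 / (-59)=0.93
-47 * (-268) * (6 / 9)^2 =50384 / 9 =5598.22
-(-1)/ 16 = 1/ 16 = 0.06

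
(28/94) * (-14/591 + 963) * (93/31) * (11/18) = 43822163/83331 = 525.88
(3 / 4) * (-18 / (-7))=27 / 14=1.93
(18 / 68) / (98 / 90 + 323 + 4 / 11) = 4455 / 5460536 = 0.00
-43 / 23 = -1.87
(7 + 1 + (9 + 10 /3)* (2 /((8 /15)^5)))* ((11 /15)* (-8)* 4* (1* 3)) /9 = -104463667 /23040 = -4534.01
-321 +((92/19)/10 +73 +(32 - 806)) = -97044/95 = -1021.52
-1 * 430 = -430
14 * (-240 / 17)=-3360 / 17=-197.65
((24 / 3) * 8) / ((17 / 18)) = 1152 / 17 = 67.76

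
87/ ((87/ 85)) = 85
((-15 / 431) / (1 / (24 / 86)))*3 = -540 / 18533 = -0.03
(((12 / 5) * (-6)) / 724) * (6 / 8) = -27 / 1810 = -0.01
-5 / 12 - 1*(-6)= 67 / 12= 5.58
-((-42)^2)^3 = -5489031744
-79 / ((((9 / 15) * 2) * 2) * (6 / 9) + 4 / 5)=-395 / 12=-32.92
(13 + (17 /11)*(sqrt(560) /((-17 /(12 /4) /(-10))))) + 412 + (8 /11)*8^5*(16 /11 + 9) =120*sqrt(35) /11 + 30197985 /121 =249634.66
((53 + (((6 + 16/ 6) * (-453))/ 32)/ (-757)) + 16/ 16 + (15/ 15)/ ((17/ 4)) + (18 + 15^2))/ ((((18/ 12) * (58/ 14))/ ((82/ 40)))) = 98.11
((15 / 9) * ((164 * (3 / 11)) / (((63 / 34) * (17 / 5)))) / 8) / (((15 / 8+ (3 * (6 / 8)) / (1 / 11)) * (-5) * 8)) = -205 / 147609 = -0.00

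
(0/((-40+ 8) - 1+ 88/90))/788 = 0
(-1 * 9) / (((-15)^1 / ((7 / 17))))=21 / 85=0.25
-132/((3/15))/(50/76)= -5016/5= -1003.20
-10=-10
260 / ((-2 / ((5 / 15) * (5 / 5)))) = -130 / 3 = -43.33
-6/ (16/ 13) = -39/ 8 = -4.88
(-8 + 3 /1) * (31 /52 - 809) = 210185 /52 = 4042.02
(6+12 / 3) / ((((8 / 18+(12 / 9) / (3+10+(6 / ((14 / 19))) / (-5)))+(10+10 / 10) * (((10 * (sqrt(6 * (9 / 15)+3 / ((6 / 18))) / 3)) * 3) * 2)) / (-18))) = 81078570 / 489042792251 - 19053625140 * sqrt(35) / 489042792251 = -0.23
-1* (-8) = 8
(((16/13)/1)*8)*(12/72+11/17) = 8.01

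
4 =4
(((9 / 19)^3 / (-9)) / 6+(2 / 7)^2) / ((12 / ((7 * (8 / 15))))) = 53549 / 2160585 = 0.02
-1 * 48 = -48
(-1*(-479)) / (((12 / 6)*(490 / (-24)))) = -2874 / 245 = -11.73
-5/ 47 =-0.11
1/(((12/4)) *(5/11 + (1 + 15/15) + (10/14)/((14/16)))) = 539/5289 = 0.10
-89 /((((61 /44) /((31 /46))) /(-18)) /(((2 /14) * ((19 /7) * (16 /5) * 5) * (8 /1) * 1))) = 2657115648 /68747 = 38650.64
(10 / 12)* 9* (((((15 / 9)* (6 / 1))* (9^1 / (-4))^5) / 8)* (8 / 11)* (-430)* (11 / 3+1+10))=317388375 / 128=2479596.68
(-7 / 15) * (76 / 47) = -532 / 705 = -0.75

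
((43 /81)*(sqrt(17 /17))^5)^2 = 1849 /6561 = 0.28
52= 52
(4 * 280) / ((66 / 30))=5600 / 11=509.09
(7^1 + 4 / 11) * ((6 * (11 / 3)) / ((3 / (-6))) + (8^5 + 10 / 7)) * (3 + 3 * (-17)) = -890655264 / 77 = -11566951.48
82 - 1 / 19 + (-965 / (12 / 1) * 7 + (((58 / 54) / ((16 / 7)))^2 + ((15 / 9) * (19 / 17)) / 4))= -28951231957 / 60279552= -480.28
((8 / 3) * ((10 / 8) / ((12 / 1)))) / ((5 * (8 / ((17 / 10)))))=17 / 1440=0.01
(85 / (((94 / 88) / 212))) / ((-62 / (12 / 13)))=-4757280 / 18941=-251.16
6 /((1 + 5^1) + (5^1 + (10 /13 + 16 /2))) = 78 /257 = 0.30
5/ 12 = 0.42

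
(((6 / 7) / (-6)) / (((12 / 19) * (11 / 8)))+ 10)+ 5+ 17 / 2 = 10781 / 462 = 23.34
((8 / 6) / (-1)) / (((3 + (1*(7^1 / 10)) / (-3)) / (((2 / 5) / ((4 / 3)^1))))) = -12 / 83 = -0.14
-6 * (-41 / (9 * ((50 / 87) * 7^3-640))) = -1189 / 19265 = -0.06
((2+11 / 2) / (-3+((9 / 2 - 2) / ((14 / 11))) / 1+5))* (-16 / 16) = -70 / 37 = -1.89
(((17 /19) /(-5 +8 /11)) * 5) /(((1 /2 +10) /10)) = -18700 /18753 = -1.00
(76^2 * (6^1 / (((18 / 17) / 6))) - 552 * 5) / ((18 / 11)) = 1064932 / 9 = 118325.78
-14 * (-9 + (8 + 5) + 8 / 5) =-392 / 5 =-78.40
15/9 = 5/3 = 1.67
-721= -721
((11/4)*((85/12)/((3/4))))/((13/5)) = 4675/468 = 9.99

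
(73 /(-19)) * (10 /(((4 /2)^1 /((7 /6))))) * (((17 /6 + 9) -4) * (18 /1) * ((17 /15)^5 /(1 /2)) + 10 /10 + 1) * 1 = -34230052444 /2885625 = -11862.27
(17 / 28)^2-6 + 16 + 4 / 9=76297 / 7056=10.81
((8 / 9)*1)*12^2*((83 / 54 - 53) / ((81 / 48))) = -2845696 / 729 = -3903.56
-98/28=-7/2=-3.50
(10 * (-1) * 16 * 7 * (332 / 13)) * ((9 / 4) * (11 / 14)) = -657360 / 13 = -50566.15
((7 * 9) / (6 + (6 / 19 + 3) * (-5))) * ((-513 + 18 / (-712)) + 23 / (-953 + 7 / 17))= 196691224471 / 64376548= 3055.32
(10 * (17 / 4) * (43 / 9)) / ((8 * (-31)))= -3655 / 4464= -0.82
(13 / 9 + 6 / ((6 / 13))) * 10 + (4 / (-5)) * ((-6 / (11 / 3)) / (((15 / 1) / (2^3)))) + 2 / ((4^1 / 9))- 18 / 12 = 366653 / 2475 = 148.14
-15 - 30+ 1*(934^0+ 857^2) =734405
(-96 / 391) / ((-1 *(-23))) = -96 / 8993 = -0.01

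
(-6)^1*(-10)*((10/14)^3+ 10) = 213300/343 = 621.87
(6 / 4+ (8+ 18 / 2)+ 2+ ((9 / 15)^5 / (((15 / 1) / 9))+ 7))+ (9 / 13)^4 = 24791282563 / 892531250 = 27.78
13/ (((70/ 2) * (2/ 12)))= 78/ 35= 2.23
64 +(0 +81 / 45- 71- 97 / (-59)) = -1049 / 295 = -3.56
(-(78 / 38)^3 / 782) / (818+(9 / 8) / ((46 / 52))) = -118638 / 8788717919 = -0.00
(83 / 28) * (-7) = -83 / 4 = -20.75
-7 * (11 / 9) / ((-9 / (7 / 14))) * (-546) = -7007 / 27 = -259.52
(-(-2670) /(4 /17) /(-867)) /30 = -89 /204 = -0.44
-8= -8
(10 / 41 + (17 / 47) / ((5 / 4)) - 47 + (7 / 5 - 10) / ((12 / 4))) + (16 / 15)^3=-312952958 / 6503625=-48.12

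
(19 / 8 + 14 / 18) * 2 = 227 / 36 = 6.31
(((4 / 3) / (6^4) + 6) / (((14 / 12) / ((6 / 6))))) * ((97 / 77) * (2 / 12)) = 565801 / 523908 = 1.08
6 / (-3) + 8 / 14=-10 / 7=-1.43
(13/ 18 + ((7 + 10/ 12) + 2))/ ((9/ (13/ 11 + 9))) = 10640/ 891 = 11.94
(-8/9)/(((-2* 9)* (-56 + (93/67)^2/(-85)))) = -0.00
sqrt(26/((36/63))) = sqrt(182)/2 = 6.75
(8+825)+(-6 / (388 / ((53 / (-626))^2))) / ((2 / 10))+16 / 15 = 834.07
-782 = -782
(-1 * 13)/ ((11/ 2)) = -26/ 11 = -2.36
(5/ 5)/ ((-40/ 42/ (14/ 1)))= -14.70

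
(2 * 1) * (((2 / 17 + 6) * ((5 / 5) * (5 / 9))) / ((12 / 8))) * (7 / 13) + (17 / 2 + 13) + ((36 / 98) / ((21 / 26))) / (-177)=444700813 / 18577566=23.94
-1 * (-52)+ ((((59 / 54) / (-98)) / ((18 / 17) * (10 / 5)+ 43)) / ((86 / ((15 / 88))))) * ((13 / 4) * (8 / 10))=694197487 / 13349952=52.00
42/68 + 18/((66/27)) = 2985/374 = 7.98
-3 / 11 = -0.27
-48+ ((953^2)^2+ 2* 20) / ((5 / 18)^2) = 267249322420404 / 25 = 10689972896816.16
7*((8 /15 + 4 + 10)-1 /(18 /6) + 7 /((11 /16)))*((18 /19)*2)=337932 /1045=323.38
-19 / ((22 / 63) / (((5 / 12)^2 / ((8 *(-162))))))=3325 / 456192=0.01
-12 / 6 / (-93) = 2 / 93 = 0.02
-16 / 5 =-3.20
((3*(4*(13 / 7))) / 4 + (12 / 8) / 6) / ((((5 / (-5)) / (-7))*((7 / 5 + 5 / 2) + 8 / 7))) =5705 / 706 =8.08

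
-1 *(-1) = 1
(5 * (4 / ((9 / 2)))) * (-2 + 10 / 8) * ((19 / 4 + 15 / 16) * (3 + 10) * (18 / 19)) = -17745 / 76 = -233.49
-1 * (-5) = 5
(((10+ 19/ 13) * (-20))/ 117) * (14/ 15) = -8344/ 4563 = -1.83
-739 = -739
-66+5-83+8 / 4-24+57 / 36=-164.42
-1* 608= -608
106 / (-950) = -53 / 475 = -0.11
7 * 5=35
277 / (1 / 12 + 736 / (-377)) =-1253148 / 8455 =-148.21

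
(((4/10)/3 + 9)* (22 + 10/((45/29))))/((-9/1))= -28.87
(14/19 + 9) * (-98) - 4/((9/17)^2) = -1490494/1539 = -968.48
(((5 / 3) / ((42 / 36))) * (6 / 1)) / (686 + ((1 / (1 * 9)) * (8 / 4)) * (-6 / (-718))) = 16155 / 1292942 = 0.01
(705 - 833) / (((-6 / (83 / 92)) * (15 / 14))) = 18592 / 1035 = 17.96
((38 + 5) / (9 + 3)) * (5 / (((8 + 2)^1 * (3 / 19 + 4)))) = 0.43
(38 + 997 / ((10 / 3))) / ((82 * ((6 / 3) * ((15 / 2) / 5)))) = 3371 / 2460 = 1.37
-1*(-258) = 258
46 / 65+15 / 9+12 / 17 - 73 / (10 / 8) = -55.32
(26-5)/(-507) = -7/169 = -0.04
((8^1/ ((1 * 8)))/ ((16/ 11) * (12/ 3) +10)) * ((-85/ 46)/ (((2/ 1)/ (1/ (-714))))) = 55/ 672336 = 0.00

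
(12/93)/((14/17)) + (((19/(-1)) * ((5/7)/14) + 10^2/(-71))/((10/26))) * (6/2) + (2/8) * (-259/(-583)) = -4597338419/251503868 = -18.28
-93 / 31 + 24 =21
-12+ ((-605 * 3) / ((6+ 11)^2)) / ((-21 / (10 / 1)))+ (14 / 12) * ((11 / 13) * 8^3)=39166562 / 78897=496.43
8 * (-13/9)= -104/9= -11.56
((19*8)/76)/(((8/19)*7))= 19/28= 0.68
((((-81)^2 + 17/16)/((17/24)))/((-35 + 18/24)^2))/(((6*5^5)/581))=244003732/997103125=0.24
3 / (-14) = -3 / 14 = -0.21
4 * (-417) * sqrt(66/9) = -556 * sqrt(66) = -4516.97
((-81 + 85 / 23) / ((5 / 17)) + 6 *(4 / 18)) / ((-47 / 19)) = 1714142 / 16215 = 105.71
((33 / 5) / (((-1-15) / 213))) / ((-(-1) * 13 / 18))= -63261 / 520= -121.66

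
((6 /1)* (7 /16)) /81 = 7 /216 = 0.03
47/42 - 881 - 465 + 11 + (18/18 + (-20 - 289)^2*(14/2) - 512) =27993929/42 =666522.12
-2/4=-1/2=-0.50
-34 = -34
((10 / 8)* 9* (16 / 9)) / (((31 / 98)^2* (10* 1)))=19208 / 961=19.99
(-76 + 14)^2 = 3844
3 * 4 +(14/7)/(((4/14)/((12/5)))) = 144/5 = 28.80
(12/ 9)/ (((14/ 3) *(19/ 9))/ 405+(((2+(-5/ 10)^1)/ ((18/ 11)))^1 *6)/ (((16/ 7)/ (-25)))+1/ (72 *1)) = -466560/ 21036503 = -0.02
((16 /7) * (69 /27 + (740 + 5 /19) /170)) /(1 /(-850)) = -16070000 /1197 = -13425.23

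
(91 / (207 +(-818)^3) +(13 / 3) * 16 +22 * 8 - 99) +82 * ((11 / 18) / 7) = 407139152309 / 2652509475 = 153.49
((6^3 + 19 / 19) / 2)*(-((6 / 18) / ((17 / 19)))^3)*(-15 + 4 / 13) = 284284973 / 3448926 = 82.43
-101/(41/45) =-4545/41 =-110.85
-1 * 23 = -23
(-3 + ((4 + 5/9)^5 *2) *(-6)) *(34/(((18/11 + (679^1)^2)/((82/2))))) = -7107061401902/99821724327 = -71.20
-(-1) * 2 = 2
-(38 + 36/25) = -986/25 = -39.44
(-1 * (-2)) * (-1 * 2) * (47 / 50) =-94 / 25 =-3.76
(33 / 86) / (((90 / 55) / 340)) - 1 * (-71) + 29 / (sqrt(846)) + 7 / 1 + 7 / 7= 29 * sqrt(94) / 282 + 20476 / 129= 159.73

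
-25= -25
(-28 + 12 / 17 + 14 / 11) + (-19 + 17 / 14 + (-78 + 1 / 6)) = -477682 / 3927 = -121.64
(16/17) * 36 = 576/17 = 33.88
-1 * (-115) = 115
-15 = -15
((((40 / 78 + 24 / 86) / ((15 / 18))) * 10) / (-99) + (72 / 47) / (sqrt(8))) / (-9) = 5312 / 498069 - 2 * sqrt(2) / 47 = -0.05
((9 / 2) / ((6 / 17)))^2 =2601 / 16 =162.56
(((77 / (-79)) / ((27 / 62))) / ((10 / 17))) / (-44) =3689 / 42660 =0.09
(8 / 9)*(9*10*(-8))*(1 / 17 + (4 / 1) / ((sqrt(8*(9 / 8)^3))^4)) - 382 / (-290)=-73439534273 / 1310002065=-56.06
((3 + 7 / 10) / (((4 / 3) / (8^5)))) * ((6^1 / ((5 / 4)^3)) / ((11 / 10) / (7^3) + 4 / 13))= 518991642624 / 577625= 898492.35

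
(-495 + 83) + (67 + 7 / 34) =-11723 / 34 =-344.79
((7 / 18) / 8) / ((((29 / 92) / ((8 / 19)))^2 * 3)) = 236992 / 8197227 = 0.03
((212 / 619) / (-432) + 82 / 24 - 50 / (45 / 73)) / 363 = -2597041 / 12133638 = -0.21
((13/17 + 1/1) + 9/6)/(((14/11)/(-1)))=-1221/476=-2.57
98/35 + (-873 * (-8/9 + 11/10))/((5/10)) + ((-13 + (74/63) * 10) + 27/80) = -1848251/5040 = -366.72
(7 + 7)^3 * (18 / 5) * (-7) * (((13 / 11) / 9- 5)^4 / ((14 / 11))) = -148105866038144 / 4851495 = -30527881.83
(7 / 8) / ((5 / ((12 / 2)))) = 21 / 20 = 1.05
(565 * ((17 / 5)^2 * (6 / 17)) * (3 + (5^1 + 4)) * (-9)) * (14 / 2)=-8713656 / 5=-1742731.20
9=9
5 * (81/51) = 135/17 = 7.94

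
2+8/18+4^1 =58/9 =6.44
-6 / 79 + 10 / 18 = 341 / 711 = 0.48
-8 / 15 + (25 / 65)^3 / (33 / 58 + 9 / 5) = -1281218 / 2515565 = -0.51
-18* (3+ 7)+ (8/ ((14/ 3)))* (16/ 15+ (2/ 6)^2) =-18688/ 105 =-177.98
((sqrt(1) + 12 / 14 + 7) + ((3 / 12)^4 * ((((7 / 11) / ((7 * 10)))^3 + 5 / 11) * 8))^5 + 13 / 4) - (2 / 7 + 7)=4.82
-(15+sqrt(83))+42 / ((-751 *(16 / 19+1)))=-56439 / 3755 - sqrt(83)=-24.14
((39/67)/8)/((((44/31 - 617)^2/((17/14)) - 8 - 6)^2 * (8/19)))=197771098629/111444459353204365115392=0.00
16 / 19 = 0.84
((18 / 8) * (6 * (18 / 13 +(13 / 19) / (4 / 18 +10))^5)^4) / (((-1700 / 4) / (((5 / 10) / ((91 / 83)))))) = -5625943681560886242226468591699182270077815989748484774653206133728245653852246501922607421875 / 1042691732752206403528643298906383159059522845069027334709504293107644112168711103851790336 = -5395.60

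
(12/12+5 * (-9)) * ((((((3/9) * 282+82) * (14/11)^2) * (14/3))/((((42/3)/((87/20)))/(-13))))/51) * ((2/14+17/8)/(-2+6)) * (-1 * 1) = -670306/255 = -2628.65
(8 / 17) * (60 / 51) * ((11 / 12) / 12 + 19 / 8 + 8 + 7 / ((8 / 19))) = 38990 / 2601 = 14.99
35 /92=0.38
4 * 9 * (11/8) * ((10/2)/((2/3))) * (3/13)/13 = 4455/676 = 6.59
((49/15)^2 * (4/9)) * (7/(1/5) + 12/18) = 1027628/6075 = 169.16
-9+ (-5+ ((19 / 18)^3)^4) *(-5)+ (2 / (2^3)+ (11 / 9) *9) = 20457080548532491 / 1156831381426176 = 17.68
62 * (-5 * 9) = -2790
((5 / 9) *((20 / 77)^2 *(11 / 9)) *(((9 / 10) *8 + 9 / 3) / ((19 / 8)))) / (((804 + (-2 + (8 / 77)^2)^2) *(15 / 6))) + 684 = 249152158026956 / 364257489105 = 684.00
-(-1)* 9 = 9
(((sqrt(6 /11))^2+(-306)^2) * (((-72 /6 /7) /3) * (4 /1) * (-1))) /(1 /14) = 32960064 /11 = 2996369.45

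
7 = 7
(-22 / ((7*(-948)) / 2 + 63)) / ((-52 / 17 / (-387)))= 24123 / 28210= 0.86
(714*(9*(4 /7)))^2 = 13483584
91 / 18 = 5.06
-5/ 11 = -0.45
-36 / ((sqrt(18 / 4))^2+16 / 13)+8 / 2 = -340 / 149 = -2.28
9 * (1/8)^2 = 9/64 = 0.14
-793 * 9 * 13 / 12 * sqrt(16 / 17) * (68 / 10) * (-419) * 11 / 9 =95028362 * sqrt(17) / 15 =26120798.26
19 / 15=1.27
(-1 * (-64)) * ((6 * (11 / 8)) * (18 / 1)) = 9504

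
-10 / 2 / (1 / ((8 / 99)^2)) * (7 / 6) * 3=-0.11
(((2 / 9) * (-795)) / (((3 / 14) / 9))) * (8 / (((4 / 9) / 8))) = -1068480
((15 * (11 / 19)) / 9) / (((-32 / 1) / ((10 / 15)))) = -55 / 2736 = -0.02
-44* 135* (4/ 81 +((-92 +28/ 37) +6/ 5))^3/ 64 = 3372186514710416029/ 49850149950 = 67646466.82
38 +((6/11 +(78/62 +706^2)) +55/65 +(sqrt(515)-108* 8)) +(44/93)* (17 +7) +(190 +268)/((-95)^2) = sqrt(515) +19908856118614/40007825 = 497646.75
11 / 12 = 0.92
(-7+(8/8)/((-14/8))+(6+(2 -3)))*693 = -1782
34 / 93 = 0.37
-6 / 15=-2 / 5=-0.40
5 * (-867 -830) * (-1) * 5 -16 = 42409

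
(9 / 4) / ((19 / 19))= 9 / 4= 2.25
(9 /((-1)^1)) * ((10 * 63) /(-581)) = 810 /83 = 9.76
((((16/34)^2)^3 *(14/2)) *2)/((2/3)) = 5505024/24137569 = 0.23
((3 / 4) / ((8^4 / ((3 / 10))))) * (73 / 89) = 657 / 14581760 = 0.00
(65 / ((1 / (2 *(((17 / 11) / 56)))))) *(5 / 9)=5525 / 2772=1.99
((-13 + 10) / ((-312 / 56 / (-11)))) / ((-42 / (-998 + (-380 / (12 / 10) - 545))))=-61369 / 234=-262.26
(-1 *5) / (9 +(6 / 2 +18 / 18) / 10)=-25 / 47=-0.53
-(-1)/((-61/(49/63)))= -7/549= -0.01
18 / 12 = 3 / 2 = 1.50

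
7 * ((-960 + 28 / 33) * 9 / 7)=-94956 / 11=-8632.36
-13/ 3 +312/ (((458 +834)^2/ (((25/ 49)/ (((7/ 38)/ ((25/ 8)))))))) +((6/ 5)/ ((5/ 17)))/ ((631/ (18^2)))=-1594941033149/ 713060161800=-2.24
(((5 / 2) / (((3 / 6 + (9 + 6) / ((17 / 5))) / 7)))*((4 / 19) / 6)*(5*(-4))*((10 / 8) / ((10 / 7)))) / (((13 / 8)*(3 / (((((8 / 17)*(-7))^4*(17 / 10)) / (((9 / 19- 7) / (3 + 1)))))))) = 9637806080 / 175049901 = 55.06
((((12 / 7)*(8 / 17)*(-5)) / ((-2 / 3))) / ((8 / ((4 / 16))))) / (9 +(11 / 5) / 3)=675 / 34748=0.02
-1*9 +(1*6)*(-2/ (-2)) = -3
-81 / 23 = -3.52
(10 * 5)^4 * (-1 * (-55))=343750000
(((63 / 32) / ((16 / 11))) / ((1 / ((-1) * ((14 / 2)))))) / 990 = -49 / 5120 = -0.01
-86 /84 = -43 /42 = -1.02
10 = 10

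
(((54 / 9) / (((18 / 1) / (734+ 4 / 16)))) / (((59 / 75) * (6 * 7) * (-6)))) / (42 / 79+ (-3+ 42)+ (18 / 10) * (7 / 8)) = -9667625 / 321884766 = -0.03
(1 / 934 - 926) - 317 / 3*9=-1753117 / 934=-1877.00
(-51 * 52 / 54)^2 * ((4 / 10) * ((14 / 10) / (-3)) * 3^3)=-2735096 / 225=-12155.98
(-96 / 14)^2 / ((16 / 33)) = 4752 / 49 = 96.98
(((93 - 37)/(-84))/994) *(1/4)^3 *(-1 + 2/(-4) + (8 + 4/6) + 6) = -79/572544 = -0.00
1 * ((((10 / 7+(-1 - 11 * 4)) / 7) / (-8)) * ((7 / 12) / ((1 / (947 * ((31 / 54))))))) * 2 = 493.49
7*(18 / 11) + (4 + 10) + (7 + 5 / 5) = 33.45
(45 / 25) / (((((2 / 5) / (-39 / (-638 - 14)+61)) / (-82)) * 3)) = -4896753 / 652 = -7510.36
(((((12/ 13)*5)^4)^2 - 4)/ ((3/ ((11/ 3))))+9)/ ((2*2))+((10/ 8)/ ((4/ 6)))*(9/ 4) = 14781853369119431/ 234930447648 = 62920.13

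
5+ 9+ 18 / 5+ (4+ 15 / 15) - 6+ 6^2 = 52.60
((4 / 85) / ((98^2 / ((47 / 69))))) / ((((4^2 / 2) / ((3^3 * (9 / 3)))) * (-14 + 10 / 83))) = -0.00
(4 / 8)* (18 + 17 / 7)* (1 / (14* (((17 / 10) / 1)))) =715 / 1666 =0.43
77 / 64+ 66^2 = 278861 / 64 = 4357.20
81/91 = 0.89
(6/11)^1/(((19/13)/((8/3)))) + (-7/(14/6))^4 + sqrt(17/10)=sqrt(170)/10 + 17137/209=83.30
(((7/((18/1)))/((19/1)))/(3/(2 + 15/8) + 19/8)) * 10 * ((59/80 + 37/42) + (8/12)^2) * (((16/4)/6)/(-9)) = -322307/32452893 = -0.01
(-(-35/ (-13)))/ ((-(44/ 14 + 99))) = 49/ 1859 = 0.03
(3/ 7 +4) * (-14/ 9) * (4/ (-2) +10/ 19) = 1736/ 171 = 10.15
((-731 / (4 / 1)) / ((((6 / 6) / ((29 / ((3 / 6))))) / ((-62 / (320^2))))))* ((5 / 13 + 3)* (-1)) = -7228859 / 332800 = -21.72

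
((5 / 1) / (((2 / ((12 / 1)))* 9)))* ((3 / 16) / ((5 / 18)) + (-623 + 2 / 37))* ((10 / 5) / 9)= -102329 / 222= -460.94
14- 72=-58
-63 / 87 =-21 / 29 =-0.72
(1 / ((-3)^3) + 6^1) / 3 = 161 / 81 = 1.99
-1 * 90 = -90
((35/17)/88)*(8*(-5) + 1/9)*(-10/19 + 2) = -1.38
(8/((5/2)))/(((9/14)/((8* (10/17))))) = 3584/153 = 23.42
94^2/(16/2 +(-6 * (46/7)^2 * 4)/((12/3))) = -35.19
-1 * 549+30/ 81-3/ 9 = -14822/ 27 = -548.96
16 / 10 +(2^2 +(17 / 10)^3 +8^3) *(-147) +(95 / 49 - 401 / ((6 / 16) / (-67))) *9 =27844389061 / 49000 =568252.84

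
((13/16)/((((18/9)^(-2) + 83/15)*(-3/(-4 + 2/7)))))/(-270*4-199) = -845/6213382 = -0.00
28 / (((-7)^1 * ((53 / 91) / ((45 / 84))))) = -195 / 53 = -3.68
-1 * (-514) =514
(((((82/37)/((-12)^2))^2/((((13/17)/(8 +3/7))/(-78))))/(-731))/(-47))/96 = -99179/1606396603392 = -0.00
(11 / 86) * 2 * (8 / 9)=88 / 387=0.23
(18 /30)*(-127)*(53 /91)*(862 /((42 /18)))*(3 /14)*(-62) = 4856376114 /22295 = 217823.55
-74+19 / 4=-69.25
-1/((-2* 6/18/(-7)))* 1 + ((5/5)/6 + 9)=-4/3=-1.33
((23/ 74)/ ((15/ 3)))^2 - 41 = -5612371/ 136900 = -41.00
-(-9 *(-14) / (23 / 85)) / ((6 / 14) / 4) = -99960 / 23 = -4346.09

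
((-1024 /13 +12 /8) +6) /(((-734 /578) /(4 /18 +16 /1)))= 39092741 /42939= 910.43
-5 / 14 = -0.36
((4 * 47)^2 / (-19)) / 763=-35344 / 14497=-2.44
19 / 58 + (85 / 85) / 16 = 0.39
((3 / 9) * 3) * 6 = 6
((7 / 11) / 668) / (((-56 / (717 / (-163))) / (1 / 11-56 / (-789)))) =0.00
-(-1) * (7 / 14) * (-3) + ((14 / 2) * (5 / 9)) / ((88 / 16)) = -157 / 198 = -0.79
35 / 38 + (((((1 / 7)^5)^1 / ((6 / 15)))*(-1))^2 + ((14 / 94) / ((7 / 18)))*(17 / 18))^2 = 56363342755893352064051 / 53583379340433172703536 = 1.05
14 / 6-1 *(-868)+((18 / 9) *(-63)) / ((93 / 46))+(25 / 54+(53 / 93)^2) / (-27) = 1132093691 / 1401138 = 807.98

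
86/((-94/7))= -6.40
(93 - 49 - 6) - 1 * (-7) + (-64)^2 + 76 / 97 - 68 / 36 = 3614128 / 873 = 4139.89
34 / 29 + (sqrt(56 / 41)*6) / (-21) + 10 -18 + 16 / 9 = -1318 / 261 -4*sqrt(574) / 287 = -5.38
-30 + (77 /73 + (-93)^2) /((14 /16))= 5036302 /511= 9855.78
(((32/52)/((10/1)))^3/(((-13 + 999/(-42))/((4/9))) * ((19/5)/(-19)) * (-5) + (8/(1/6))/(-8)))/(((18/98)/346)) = -60763136/12286447875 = -0.00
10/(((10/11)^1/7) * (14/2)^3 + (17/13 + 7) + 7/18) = 5148/27409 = 0.19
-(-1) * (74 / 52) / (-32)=-37 / 832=-0.04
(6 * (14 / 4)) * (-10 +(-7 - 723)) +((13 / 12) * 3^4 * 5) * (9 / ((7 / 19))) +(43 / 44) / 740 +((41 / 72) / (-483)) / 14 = -597180980461 / 123846030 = -4821.96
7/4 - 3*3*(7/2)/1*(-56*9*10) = 635047/4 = 158761.75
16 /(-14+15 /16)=-256 /209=-1.22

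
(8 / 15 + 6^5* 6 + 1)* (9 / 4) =2099589 / 20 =104979.45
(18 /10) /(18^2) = 1 /180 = 0.01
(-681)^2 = 463761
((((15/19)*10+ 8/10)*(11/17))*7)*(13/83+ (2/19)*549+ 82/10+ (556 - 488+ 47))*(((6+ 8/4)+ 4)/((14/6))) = 467203319352/12734275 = 36688.65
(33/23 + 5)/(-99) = -148/2277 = -0.06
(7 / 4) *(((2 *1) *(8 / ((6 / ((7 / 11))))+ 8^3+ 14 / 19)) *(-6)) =-2254126 / 209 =-10785.29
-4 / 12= -1 / 3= -0.33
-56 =-56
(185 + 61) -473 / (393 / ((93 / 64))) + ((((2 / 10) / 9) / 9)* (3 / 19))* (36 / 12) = 1750878239 / 7168320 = 244.25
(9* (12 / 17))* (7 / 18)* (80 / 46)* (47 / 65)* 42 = 663264 / 5083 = 130.49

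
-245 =-245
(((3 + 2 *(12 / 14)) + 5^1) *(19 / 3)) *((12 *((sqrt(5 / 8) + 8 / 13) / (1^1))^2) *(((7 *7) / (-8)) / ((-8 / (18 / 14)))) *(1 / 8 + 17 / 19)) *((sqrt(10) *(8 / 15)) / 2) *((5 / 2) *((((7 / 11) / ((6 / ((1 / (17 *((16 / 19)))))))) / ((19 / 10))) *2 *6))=81375 / 1144 + 22085175 *sqrt(10) / 951808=144.51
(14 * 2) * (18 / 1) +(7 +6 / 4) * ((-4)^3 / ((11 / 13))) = -1528 / 11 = -138.91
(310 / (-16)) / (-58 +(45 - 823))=155 / 6688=0.02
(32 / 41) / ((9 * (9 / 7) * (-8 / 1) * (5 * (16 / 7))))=-49 / 66420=-0.00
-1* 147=-147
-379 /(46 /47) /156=-17813 /7176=-2.48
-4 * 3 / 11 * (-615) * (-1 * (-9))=66420 / 11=6038.18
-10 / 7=-1.43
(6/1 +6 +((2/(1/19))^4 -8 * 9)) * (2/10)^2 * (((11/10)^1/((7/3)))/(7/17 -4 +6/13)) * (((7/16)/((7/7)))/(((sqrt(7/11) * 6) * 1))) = -1149.44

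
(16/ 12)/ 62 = 2/ 93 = 0.02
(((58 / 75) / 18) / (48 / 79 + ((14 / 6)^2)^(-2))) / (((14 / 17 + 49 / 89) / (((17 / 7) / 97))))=2887413739 / 2365556685525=0.00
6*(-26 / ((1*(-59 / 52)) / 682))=93769.22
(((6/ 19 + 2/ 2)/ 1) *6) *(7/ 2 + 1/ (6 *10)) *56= 29540/ 19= 1554.74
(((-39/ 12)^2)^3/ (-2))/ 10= -4826809/ 81920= -58.92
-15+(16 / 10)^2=-311 / 25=-12.44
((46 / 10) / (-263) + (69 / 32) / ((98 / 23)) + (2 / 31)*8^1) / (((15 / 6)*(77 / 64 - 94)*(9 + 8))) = -256879054 / 1008360390275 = -0.00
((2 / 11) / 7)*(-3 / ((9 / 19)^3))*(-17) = 233206 / 18711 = 12.46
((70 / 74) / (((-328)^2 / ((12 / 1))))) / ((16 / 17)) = 1785 / 15922432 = 0.00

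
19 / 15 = 1.27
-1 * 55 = -55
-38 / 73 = -0.52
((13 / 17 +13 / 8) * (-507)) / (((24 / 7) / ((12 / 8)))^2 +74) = -2691325 / 175984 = -15.29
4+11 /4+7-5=35 /4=8.75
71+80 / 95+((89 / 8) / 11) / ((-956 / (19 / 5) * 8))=4593356671 / 63937280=71.84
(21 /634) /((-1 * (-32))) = 21 /20288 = 0.00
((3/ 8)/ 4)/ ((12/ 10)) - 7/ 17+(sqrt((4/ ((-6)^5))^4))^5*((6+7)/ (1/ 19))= -4372091646786173492870623990378393/ 13104230610753048926289914329300992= -0.33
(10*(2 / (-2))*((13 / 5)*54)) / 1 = -1404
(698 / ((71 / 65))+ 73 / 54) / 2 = 2455163 / 7668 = 320.18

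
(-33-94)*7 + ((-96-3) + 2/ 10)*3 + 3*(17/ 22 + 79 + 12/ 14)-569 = -1512.51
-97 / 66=-1.47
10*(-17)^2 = 2890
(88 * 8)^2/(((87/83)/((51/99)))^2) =8154812416/68121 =119710.70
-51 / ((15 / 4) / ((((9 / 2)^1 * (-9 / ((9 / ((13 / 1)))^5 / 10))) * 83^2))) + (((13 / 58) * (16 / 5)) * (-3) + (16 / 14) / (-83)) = 14652981107997892 / 61414605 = 238591147.95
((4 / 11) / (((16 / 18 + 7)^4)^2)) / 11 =172186884 / 78136177280737081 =0.00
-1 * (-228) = 228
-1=-1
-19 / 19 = -1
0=0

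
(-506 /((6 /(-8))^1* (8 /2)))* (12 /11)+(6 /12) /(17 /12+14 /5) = 46582 /253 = 184.12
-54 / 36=-3 / 2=-1.50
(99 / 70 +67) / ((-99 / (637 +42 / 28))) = -6115553 / 13860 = -441.24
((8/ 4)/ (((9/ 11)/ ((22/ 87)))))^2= 234256/ 613089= 0.38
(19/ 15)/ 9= 19/ 135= 0.14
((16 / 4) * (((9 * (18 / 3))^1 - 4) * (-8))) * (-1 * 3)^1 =4800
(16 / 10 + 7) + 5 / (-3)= 6.93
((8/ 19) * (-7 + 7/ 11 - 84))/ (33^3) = -7952/ 7510833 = -0.00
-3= -3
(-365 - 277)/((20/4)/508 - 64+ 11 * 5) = 326136/4567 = 71.41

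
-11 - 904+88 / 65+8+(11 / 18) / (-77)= -7417307 / 8190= -905.65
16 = 16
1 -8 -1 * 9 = -16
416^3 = 71991296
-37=-37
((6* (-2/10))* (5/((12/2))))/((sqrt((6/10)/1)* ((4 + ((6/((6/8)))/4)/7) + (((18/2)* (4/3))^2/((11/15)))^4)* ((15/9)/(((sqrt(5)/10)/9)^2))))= -102487* sqrt(15)/1234235588069763000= -0.00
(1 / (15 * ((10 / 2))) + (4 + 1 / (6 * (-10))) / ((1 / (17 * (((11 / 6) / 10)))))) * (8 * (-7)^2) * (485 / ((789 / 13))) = 2764501649 / 71010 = 38931.16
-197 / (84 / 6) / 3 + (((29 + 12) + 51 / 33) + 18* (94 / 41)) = 1498753 / 18942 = 79.12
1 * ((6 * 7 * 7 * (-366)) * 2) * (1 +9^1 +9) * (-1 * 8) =32711616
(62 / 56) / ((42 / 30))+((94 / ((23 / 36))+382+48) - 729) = -681063 / 4508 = -151.08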